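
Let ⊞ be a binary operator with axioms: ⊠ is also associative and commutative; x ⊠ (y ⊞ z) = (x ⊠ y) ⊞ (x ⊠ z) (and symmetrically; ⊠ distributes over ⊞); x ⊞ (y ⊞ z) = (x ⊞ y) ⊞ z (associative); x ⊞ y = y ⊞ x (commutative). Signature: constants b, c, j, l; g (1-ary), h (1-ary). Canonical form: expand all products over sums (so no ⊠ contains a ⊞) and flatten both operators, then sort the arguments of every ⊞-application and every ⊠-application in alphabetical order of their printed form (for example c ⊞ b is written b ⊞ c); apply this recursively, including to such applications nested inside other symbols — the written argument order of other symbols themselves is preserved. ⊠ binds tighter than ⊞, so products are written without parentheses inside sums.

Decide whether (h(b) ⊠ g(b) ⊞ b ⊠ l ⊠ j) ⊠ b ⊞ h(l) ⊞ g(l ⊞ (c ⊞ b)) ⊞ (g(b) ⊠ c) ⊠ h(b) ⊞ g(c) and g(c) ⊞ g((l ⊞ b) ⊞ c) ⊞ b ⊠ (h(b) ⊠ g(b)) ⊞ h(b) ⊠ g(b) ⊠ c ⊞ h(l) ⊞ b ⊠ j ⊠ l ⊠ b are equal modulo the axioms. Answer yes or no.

Left:  (h(b) ⊠ g(b) ⊞ b ⊠ l ⊠ j) ⊠ b ⊞ h(l) ⊞ g(l ⊞ (c ⊞ b)) ⊞ (g(b) ⊠ c) ⊠ h(b) ⊞ g(c)
  Distribute:  b ⊠ g(b) ⊠ h(b) ⊞ b ⊠ b ⊠ j ⊠ l ⊞ h(l) ⊞ g(b ⊞ c ⊞ l) ⊞ c ⊠ g(b) ⊠ h(b) ⊞ g(c)
  Sort arguments:  b ⊠ b ⊠ j ⊠ l ⊞ b ⊠ g(b) ⊠ h(b) ⊞ c ⊠ g(b) ⊠ h(b) ⊞ g(b ⊞ c ⊞ l) ⊞ g(c) ⊞ h(l)
Right:  g(c) ⊞ g((l ⊞ b) ⊞ c) ⊞ b ⊠ (h(b) ⊠ g(b)) ⊞ h(b) ⊠ g(b) ⊠ c ⊞ h(l) ⊞ b ⊠ j ⊠ l ⊠ b
  Un-nest:  g(c) ⊞ g(b ⊞ c ⊞ l) ⊞ b ⊠ g(b) ⊠ h(b) ⊞ c ⊠ g(b) ⊠ h(b) ⊞ h(l) ⊞ b ⊠ b ⊠ j ⊠ l
  Sort:  b ⊠ b ⊠ j ⊠ l ⊞ b ⊠ g(b) ⊠ h(b) ⊞ c ⊠ g(b) ⊠ h(b) ⊞ g(b ⊞ c ⊞ l) ⊞ g(c) ⊞ h(l)

Answer: yes — both canonical forms are b ⊠ b ⊠ j ⊠ l ⊞ b ⊠ g(b) ⊠ h(b) ⊞ c ⊠ g(b) ⊠ h(b) ⊞ g(b ⊞ c ⊞ l) ⊞ g(c) ⊞ h(l)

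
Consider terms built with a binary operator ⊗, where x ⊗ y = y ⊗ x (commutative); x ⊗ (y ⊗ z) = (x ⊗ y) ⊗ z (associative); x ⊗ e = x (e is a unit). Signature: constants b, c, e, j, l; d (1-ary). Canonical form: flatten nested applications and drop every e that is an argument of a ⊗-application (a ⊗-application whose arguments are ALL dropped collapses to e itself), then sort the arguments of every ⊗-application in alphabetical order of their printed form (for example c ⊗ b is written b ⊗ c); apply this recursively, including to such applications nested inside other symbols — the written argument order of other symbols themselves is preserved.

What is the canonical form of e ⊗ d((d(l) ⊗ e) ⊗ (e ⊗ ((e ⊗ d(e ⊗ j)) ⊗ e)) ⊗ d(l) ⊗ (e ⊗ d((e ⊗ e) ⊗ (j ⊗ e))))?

Simplify inside:  d((d(l) ⊗ e) ⊗ (e ⊗ ((e ⊗ d(e ⊗ j)) ⊗ e)) ⊗ d(l) ⊗ (e ⊗ d((e ⊗ e) ⊗ (j ⊗ e))))  →  d(d(j) ⊗ d(j) ⊗ d(l) ⊗ d(l))
Units out:  drop e
Sort arguments:  d(d(j) ⊗ d(j) ⊗ d(l) ⊗ d(l))

Answer: d(d(j) ⊗ d(j) ⊗ d(l) ⊗ d(l))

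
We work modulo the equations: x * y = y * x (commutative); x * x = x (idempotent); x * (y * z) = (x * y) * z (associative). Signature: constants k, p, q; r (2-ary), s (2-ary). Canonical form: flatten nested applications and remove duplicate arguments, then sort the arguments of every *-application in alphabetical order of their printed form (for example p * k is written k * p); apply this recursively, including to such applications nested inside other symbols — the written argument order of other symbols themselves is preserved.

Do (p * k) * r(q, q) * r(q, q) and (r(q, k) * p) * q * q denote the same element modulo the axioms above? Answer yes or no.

Answer: no — k * p * r(q, q) vs p * q * r(q, k)

Derivation:
Left:  (p * k) * r(q, q) * r(q, q)
  Flatten:  p * k * r(q, q) * r(q, q)
  Deduplicate:  drop duplicate r(q, q)
  Sort:  k * p * r(q, q)
Right:  (r(q, k) * p) * q * q
  Merge nested applications:  r(q, k) * p * q * q
  Deduplicate:  drop duplicate q
  Sort arguments:  p * q * r(q, k)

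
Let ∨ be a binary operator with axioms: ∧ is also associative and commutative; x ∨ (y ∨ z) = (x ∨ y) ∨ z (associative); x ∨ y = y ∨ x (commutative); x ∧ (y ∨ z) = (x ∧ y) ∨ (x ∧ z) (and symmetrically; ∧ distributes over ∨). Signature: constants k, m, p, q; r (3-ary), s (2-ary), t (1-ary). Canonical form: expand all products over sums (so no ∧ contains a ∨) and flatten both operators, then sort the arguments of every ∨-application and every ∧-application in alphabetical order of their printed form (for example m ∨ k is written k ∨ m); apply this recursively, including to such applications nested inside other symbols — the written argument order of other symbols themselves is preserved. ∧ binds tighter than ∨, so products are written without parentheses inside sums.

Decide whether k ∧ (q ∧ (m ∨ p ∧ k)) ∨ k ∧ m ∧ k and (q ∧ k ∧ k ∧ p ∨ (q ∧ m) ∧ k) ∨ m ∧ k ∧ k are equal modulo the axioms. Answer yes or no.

Left:  k ∧ (q ∧ (m ∨ p ∧ k)) ∨ k ∧ m ∧ k
  Expand products over sums:  k ∧ m ∧ q ∨ k ∧ k ∧ p ∧ q ∨ k ∧ k ∧ m
  Order the arguments:  k ∧ k ∧ m ∨ k ∧ k ∧ p ∧ q ∨ k ∧ m ∧ q
Right:  (q ∧ k ∧ k ∧ p ∨ (q ∧ m) ∧ k) ∨ m ∧ k ∧ k
  Merge nested applications:  k ∧ k ∧ p ∧ q ∨ k ∧ m ∧ q ∨ k ∧ k ∧ m
  Order the arguments:  k ∧ k ∧ m ∨ k ∧ k ∧ p ∧ q ∨ k ∧ m ∧ q

Answer: yes — both canonical forms are k ∧ k ∧ m ∨ k ∧ k ∧ p ∧ q ∨ k ∧ m ∧ q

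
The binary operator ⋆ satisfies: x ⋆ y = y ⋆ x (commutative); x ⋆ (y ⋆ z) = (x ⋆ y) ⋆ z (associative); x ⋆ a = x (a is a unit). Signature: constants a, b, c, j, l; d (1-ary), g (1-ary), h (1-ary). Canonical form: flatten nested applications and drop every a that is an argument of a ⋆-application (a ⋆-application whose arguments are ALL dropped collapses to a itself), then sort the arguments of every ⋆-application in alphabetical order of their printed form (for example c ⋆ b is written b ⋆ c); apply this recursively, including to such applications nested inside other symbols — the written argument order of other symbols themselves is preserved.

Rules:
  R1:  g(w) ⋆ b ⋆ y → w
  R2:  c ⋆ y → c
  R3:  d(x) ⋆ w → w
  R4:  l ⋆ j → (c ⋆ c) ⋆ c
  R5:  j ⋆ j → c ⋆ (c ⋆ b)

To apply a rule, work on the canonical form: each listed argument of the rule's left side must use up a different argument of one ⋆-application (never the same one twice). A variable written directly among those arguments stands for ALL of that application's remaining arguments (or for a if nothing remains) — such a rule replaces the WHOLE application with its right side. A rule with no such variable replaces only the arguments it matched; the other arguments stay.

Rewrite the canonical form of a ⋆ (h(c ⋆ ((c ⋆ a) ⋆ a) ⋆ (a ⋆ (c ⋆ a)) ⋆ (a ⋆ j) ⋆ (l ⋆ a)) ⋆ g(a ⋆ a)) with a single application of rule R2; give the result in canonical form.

Canonical form:  g(a) ⋆ h(c ⋆ c ⋆ c ⋆ j ⋆ l)
Match R2:  consume c;  y := c ⋆ c ⋆ j ⋆ l
The extension variable absorbs all remaining arguments, so the whole application is rewritten.
New term:  g(a) ⋆ h(c)

Answer: g(a) ⋆ h(c)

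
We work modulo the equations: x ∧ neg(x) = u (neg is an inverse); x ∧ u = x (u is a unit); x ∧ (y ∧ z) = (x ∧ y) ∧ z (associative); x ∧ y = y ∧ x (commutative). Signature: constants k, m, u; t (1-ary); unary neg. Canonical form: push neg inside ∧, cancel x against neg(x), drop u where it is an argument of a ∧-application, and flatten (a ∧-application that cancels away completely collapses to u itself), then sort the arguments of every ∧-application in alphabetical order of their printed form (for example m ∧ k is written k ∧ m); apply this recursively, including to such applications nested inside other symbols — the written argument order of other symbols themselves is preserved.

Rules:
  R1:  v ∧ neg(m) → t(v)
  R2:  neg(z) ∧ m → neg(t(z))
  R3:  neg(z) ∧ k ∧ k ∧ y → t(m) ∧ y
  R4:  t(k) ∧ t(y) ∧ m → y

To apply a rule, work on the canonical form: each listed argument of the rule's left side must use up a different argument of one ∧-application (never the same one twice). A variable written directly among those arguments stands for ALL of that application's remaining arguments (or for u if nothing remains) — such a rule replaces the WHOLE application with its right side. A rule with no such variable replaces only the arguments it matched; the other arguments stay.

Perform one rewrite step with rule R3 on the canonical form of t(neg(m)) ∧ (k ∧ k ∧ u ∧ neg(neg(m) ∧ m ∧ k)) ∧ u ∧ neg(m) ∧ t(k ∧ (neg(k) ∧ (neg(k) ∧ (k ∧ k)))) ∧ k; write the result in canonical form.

Answer: t(k) ∧ t(m) ∧ t(neg(m))

Derivation:
Canonical form:  k ∧ k ∧ neg(m) ∧ t(k) ∧ t(neg(m))
R3 matches:  uses k, k, neg(m);  y := t(k) ∧ t(neg(m)), z := m
The extension variable absorbs all remaining arguments, so the whole application is rewritten.
Result:  t(k) ∧ t(m) ∧ t(neg(m))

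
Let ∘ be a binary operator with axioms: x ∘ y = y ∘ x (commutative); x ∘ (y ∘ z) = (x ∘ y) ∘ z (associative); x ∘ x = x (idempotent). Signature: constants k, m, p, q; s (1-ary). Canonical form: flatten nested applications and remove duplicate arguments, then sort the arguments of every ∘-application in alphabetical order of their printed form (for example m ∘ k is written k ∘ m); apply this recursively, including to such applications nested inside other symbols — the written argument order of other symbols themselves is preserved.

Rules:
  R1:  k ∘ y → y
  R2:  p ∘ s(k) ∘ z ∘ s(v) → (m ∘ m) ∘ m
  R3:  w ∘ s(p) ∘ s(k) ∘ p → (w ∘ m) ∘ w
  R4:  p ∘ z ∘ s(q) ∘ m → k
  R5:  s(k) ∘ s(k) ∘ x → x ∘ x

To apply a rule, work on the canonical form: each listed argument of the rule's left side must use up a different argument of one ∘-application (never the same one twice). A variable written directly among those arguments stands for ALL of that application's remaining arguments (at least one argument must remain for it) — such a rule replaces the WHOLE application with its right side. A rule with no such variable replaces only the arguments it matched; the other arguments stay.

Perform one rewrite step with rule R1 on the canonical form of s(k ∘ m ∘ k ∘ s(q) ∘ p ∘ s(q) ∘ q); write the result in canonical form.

Canonical form:  s(k ∘ m ∘ p ∘ q ∘ s(q))
R1 matches:  uses k;  y := m ∘ p ∘ q ∘ s(q)
The variable takes the whole remainder — replace the entire application.
Giving:  s(m ∘ p ∘ q ∘ s(q))

Answer: s(m ∘ p ∘ q ∘ s(q))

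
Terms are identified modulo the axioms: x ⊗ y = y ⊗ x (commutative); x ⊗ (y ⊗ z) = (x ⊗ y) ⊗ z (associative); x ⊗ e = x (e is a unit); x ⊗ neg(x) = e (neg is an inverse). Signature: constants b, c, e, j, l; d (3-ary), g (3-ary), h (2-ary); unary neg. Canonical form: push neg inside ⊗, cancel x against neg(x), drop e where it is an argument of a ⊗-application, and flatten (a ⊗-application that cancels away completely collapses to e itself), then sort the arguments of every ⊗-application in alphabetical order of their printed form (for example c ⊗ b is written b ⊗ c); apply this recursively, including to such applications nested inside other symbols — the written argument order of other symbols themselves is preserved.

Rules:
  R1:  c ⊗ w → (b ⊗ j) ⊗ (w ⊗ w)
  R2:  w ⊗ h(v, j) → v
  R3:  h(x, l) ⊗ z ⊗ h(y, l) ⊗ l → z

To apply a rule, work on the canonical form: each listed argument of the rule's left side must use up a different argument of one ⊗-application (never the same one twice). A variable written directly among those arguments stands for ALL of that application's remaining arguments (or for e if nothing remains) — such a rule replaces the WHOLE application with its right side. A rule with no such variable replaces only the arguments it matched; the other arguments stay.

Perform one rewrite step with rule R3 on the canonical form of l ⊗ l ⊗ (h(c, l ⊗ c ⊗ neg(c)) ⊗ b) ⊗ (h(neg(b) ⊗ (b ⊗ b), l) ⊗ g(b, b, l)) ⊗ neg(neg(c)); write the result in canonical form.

Canonical form:  b ⊗ c ⊗ g(b, b, l) ⊗ h(b, l) ⊗ h(c, l) ⊗ l ⊗ l
Match R3:  consume h(b, l), h(c, l), l;  x := b, y := c, z := b ⊗ c ⊗ g(b, b, l) ⊗ l
The extension variable absorbs all remaining arguments, so the whole application is rewritten.
Result:  b ⊗ c ⊗ g(b, b, l) ⊗ l

Answer: b ⊗ c ⊗ g(b, b, l) ⊗ l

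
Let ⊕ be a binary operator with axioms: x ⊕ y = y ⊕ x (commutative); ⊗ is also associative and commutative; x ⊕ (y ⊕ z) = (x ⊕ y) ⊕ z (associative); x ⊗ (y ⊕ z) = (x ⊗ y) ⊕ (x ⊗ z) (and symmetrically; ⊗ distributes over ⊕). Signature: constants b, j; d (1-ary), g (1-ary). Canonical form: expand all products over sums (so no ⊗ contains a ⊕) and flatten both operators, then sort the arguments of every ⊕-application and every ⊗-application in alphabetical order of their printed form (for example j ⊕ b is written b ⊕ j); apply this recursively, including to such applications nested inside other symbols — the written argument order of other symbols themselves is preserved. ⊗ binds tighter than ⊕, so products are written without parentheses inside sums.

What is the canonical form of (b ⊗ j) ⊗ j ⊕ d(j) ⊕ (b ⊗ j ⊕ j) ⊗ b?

Distribute:  b ⊗ j ⊗ j ⊕ d(j) ⊕ b ⊗ b ⊗ j ⊕ b ⊗ j
Order the arguments:  b ⊗ b ⊗ j ⊕ b ⊗ j ⊕ b ⊗ j ⊗ j ⊕ d(j)

Answer: b ⊗ b ⊗ j ⊕ b ⊗ j ⊕ b ⊗ j ⊗ j ⊕ d(j)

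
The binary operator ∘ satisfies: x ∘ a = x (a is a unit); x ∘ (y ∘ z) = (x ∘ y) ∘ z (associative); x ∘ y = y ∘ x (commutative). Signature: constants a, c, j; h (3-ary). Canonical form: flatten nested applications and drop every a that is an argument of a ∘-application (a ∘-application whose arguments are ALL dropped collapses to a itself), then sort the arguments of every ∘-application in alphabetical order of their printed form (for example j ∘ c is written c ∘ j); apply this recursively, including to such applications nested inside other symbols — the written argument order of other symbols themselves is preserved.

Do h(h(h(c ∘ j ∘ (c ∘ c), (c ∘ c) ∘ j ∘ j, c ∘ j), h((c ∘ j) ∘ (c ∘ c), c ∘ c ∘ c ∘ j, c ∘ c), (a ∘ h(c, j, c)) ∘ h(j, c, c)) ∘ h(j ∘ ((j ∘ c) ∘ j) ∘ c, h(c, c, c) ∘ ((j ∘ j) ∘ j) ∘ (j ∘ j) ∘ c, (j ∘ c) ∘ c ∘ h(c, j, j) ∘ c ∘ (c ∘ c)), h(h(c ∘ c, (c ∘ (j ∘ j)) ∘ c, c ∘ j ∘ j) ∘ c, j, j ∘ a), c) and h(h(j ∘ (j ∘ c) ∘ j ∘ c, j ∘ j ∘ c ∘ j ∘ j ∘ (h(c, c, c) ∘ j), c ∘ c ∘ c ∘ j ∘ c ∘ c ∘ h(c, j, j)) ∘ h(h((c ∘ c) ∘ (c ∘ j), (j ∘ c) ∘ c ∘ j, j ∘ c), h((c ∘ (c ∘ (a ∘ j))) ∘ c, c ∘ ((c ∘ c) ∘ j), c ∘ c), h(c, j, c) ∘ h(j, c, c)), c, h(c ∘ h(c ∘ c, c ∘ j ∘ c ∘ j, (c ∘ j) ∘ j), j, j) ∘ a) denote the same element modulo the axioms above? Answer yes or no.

Left:  h(h(h(c ∘ j ∘ (c ∘ c), (c ∘ c) ∘ j ∘ j, c ∘ j), h((c ∘ j) ∘ (c ∘ c), c ∘ c ∘ c ∘ j, c ∘ c), (a ∘ h(c, j, c)) ∘ h(j, c, c)) ∘ h(j ∘ ((j ∘ c) ∘ j) ∘ c, h(c, c, c) ∘ ((j ∘ j) ∘ j) ∘ (j ∘ j) ∘ c, (j ∘ c) ∘ c ∘ h(c, j, j) ∘ c ∘ (c ∘ c)), h(h(c ∘ c, (c ∘ (j ∘ j)) ∘ c, c ∘ j ∘ j) ∘ c, j, j ∘ a), c)
  Focus inside:  h(h(c ∘ j ∘ (c ∘ c), (c ∘ c) ∘ j ∘ j, c ∘ j), h((c ∘ j) ∘ (c ∘ c), c ∘ c ∘ c ∘ j, c ∘ c), (a ∘ h(c, j, c)) ∘ h(j, c, c)) ∘ h(j ∘ ((j ∘ c) ∘ j) ∘ c, h(c, c, c) ∘ ((j ∘ j) ∘ j) ∘ (j ∘ j) ∘ c, (j ∘ c) ∘ c ∘ h(c, j, j) ∘ c ∘ (c ∘ c))
  Inside:  h(h(c ∘ j ∘ (c ∘ c), (c ∘ c) ∘ j ∘ j, c ∘ j), h((c ∘ j) ∘ (c ∘ c), c ∘ c ∘ c ∘ j, c ∘ c), (a ∘ h(c, j, c)) ∘ h(j, c, c))  →  h(h(c ∘ c ∘ c ∘ j, c ∘ c ∘ j ∘ j, c ∘ j), h(c ∘ c ∘ c ∘ j, c ∘ c ∘ c ∘ j, c ∘ c), h(c, j, c) ∘ h(j, c, c))
  Inside:  h(j ∘ ((j ∘ c) ∘ j) ∘ c, h(c, c, c) ∘ ((j ∘ j) ∘ j) ∘ (j ∘ j) ∘ c, (j ∘ c) ∘ c ∘ h(c, j, j) ∘ c ∘ (c ∘ c))  →  h(c ∘ c ∘ j ∘ j ∘ j, c ∘ h(c, c, c) ∘ j ∘ j ∘ j ∘ j ∘ j, c ∘ c ∘ c ∘ c ∘ c ∘ h(c, j, j) ∘ j)
  Sort arguments:  h(c ∘ c ∘ j ∘ j ∘ j, c ∘ h(c, c, c) ∘ j ∘ j ∘ j ∘ j ∘ j, c ∘ c ∘ c ∘ c ∘ c ∘ h(c, j, j) ∘ j) ∘ h(h(c ∘ c ∘ c ∘ j, c ∘ c ∘ j ∘ j, c ∘ j), h(c ∘ c ∘ c ∘ j, c ∘ c ∘ c ∘ j, c ∘ c), h(c, j, c) ∘ h(j, c, c))
  Reassemble:  h(h(c ∘ c ∘ j ∘ j ∘ j, c ∘ h(c, c, c) ∘ j ∘ j ∘ j ∘ j ∘ j, c ∘ c ∘ c ∘ c ∘ c ∘ h(c, j, j) ∘ j) ∘ h(h(c ∘ c ∘ c ∘ j, c ∘ c ∘ j ∘ j, c ∘ j), h(c ∘ c ∘ c ∘ j, c ∘ c ∘ c ∘ j, c ∘ c), h(c, j, c) ∘ h(j, c, c)), h(c ∘ h(c ∘ c, c ∘ c ∘ j ∘ j, c ∘ j ∘ j), j, j), c)
Right:  h(h(j ∘ (j ∘ c) ∘ j ∘ c, j ∘ j ∘ c ∘ j ∘ j ∘ (h(c, c, c) ∘ j), c ∘ c ∘ c ∘ j ∘ c ∘ c ∘ h(c, j, j)) ∘ h(h((c ∘ c) ∘ (c ∘ j), (j ∘ c) ∘ c ∘ j, j ∘ c), h((c ∘ (c ∘ (a ∘ j))) ∘ c, c ∘ ((c ∘ c) ∘ j), c ∘ c), h(c, j, c) ∘ h(j, c, c)), c, h(c ∘ h(c ∘ c, c ∘ j ∘ c ∘ j, (c ∘ j) ∘ j), j, j) ∘ a)
  Descend into:  h(j ∘ (j ∘ c) ∘ j ∘ c, j ∘ j ∘ c ∘ j ∘ j ∘ (h(c, c, c) ∘ j), c ∘ c ∘ c ∘ j ∘ c ∘ c ∘ h(c, j, j)) ∘ h(h((c ∘ c) ∘ (c ∘ j), (j ∘ c) ∘ c ∘ j, j ∘ c), h((c ∘ (c ∘ (a ∘ j))) ∘ c, c ∘ ((c ∘ c) ∘ j), c ∘ c), h(c, j, c) ∘ h(j, c, c))
  Inside:  h(j ∘ (j ∘ c) ∘ j ∘ c, j ∘ j ∘ c ∘ j ∘ j ∘ (h(c, c, c) ∘ j), c ∘ c ∘ c ∘ j ∘ c ∘ c ∘ h(c, j, j))  →  h(c ∘ c ∘ j ∘ j ∘ j, c ∘ h(c, c, c) ∘ j ∘ j ∘ j ∘ j ∘ j, c ∘ c ∘ c ∘ c ∘ c ∘ h(c, j, j) ∘ j)
  Simplify inside:  h(h((c ∘ c) ∘ (c ∘ j), (j ∘ c) ∘ c ∘ j, j ∘ c), h((c ∘ (c ∘ (a ∘ j))) ∘ c, c ∘ ((c ∘ c) ∘ j), c ∘ c), h(c, j, c) ∘ h(j, c, c))  →  h(h(c ∘ c ∘ c ∘ j, c ∘ c ∘ j ∘ j, c ∘ j), h(c ∘ c ∘ c ∘ j, c ∘ c ∘ c ∘ j, c ∘ c), h(c, j, c) ∘ h(j, c, c))
  Sort arguments:  h(c ∘ c ∘ j ∘ j ∘ j, c ∘ h(c, c, c) ∘ j ∘ j ∘ j ∘ j ∘ j, c ∘ c ∘ c ∘ c ∘ c ∘ h(c, j, j) ∘ j) ∘ h(h(c ∘ c ∘ c ∘ j, c ∘ c ∘ j ∘ j, c ∘ j), h(c ∘ c ∘ c ∘ j, c ∘ c ∘ c ∘ j, c ∘ c), h(c, j, c) ∘ h(j, c, c))
  Reassemble:  h(h(c ∘ c ∘ j ∘ j ∘ j, c ∘ h(c, c, c) ∘ j ∘ j ∘ j ∘ j ∘ j, c ∘ c ∘ c ∘ c ∘ c ∘ h(c, j, j) ∘ j) ∘ h(h(c ∘ c ∘ c ∘ j, c ∘ c ∘ j ∘ j, c ∘ j), h(c ∘ c ∘ c ∘ j, c ∘ c ∘ c ∘ j, c ∘ c), h(c, j, c) ∘ h(j, c, c)), c, h(c ∘ h(c ∘ c, c ∘ c ∘ j ∘ j, c ∘ j ∘ j), j, j))

Answer: no — h(h(c ∘ c ∘ j ∘ j ∘ j, c ∘ h(c, c, c) ∘ j ∘ j ∘ j ∘ j ∘ j, c ∘ c ∘ c ∘ c ∘ c ∘ h(c, j, j) ∘ j) ∘ h(h(c ∘ c ∘ c ∘ j, c ∘ c ∘ j ∘ j, c ∘ j), h(c ∘ c ∘ c ∘ j, c ∘ c ∘ c ∘ j, c ∘ c), h(c, j, c) ∘ h(j, c, c)), h(c ∘ h(c ∘ c, c ∘ c ∘ j ∘ j, c ∘ j ∘ j), j, j), c) vs h(h(c ∘ c ∘ j ∘ j ∘ j, c ∘ h(c, c, c) ∘ j ∘ j ∘ j ∘ j ∘ j, c ∘ c ∘ c ∘ c ∘ c ∘ h(c, j, j) ∘ j) ∘ h(h(c ∘ c ∘ c ∘ j, c ∘ c ∘ j ∘ j, c ∘ j), h(c ∘ c ∘ c ∘ j, c ∘ c ∘ c ∘ j, c ∘ c), h(c, j, c) ∘ h(j, c, c)), c, h(c ∘ h(c ∘ c, c ∘ c ∘ j ∘ j, c ∘ j ∘ j), j, j))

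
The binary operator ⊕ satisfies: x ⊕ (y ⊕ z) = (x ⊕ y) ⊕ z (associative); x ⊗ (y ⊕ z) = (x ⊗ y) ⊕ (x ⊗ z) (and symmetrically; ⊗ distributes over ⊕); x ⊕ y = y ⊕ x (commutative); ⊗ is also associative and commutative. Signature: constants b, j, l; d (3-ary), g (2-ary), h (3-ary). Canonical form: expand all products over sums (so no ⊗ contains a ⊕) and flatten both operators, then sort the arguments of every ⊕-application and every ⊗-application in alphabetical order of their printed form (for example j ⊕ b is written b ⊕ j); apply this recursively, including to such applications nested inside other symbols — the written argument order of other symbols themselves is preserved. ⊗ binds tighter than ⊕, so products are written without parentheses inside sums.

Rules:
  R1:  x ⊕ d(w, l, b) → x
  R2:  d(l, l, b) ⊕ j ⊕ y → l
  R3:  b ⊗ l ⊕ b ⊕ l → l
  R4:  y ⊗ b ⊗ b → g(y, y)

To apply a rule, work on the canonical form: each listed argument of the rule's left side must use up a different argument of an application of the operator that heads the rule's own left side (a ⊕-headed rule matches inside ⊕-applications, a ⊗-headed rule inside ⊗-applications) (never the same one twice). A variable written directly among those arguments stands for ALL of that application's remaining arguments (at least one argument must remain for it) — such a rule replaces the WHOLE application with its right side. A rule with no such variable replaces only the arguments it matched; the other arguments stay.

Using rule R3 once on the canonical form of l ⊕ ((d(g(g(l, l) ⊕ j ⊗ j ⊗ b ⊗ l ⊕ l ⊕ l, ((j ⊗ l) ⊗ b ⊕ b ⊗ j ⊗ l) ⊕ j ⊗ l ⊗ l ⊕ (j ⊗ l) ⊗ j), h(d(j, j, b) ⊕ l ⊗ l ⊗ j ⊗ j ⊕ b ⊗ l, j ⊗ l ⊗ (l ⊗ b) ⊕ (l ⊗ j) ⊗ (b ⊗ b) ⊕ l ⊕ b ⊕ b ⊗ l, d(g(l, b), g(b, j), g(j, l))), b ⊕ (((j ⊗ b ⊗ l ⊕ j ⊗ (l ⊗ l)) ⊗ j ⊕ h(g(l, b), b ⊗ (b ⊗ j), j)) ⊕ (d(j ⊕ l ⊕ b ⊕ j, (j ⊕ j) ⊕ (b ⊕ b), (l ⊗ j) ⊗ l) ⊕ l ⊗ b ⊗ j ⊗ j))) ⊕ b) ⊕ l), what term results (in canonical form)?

Canonical form:  b ⊕ d(g(b ⊗ j ⊗ j ⊗ l ⊕ g(l, l) ⊕ l ⊕ l, b ⊗ j ⊗ l ⊕ b ⊗ j ⊗ l ⊕ j ⊗ j ⊗ l ⊕ j ⊗ l ⊗ l), h(b ⊗ l ⊕ d(j, j, b) ⊕ j ⊗ j ⊗ l ⊗ l, b ⊕ b ⊗ b ⊗ j ⊗ l ⊕ b ⊗ j ⊗ l ⊗ l ⊕ b ⊗ l ⊕ l, d(g(l, b), g(b, j), g(j, l))), b ⊕ b ⊗ j ⊗ j ⊗ l ⊕ b ⊗ j ⊗ j ⊗ l ⊕ d(b ⊕ j ⊕ j ⊕ l, b ⊕ b ⊕ j ⊕ j, j ⊗ l ⊗ l) ⊕ h(g(l, b), b ⊗ b ⊗ j, j) ⊕ j ⊗ j ⊗ l ⊗ l) ⊕ l ⊕ l
Apply R3:  consuming b, b ⊗ l, l
Result:  b ⊕ d(g(b ⊗ j ⊗ j ⊗ l ⊕ g(l, l) ⊕ l ⊕ l, b ⊗ j ⊗ l ⊕ b ⊗ j ⊗ l ⊕ j ⊗ j ⊗ l ⊕ j ⊗ l ⊗ l), h(b ⊗ l ⊕ d(j, j, b) ⊕ j ⊗ j ⊗ l ⊗ l, b ⊗ b ⊗ j ⊗ l ⊕ b ⊗ j ⊗ l ⊗ l ⊕ l, d(g(l, b), g(b, j), g(j, l))), b ⊕ b ⊗ j ⊗ j ⊗ l ⊕ b ⊗ j ⊗ j ⊗ l ⊕ d(b ⊕ j ⊕ j ⊕ l, b ⊕ b ⊕ j ⊕ j, j ⊗ l ⊗ l) ⊕ h(g(l, b), b ⊗ b ⊗ j, j) ⊕ j ⊗ j ⊗ l ⊗ l) ⊕ l ⊕ l

Answer: b ⊕ d(g(b ⊗ j ⊗ j ⊗ l ⊕ g(l, l) ⊕ l ⊕ l, b ⊗ j ⊗ l ⊕ b ⊗ j ⊗ l ⊕ j ⊗ j ⊗ l ⊕ j ⊗ l ⊗ l), h(b ⊗ l ⊕ d(j, j, b) ⊕ j ⊗ j ⊗ l ⊗ l, b ⊗ b ⊗ j ⊗ l ⊕ b ⊗ j ⊗ l ⊗ l ⊕ l, d(g(l, b), g(b, j), g(j, l))), b ⊕ b ⊗ j ⊗ j ⊗ l ⊕ b ⊗ j ⊗ j ⊗ l ⊕ d(b ⊕ j ⊕ j ⊕ l, b ⊕ b ⊕ j ⊕ j, j ⊗ l ⊗ l) ⊕ h(g(l, b), b ⊗ b ⊗ j, j) ⊕ j ⊗ j ⊗ l ⊗ l) ⊕ l ⊕ l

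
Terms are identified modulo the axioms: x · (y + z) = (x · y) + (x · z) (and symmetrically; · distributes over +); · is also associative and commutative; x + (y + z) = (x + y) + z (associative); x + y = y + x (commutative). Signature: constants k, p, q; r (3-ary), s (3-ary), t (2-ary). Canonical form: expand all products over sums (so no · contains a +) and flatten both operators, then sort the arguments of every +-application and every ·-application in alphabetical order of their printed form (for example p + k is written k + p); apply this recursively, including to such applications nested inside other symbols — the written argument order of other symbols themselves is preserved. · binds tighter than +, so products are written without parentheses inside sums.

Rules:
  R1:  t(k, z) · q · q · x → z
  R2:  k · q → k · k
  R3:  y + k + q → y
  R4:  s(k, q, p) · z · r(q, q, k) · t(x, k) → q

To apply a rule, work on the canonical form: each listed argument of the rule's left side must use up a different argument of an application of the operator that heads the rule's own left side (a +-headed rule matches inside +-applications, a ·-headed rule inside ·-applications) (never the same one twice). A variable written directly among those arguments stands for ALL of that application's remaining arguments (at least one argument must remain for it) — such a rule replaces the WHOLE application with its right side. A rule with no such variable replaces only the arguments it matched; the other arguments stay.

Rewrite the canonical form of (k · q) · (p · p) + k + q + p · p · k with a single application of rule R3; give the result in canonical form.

Answer: k · p · p + k · p · p · q

Derivation:
Canonical form:  k + k · p · p + k · p · p · q + q
Match R3:  consume k, q;  y := k · p · p + k · p · p · q
The variable takes the whole remainder — replace the entire application.
New term:  k · p · p + k · p · p · q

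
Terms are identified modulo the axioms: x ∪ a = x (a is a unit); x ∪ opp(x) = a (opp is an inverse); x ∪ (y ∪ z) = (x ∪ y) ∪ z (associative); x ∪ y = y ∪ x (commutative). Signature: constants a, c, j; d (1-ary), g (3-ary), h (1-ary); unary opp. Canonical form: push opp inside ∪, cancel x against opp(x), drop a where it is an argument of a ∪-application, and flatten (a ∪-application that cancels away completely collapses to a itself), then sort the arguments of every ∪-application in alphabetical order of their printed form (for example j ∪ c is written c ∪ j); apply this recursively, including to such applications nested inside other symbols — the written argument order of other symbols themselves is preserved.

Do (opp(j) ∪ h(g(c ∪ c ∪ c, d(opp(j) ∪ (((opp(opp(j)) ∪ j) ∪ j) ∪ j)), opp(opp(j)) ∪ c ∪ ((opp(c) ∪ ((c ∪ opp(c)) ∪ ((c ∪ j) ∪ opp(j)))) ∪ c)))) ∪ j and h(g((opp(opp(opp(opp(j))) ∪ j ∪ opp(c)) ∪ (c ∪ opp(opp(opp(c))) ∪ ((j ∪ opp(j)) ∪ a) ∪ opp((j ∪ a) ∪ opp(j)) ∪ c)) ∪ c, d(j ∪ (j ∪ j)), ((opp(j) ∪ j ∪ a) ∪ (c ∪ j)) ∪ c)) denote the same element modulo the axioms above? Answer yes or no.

Answer: yes — both canonical forms are h(g(c ∪ c ∪ c, d(j ∪ j ∪ j), c ∪ c ∪ j))

Derivation:
Left:  (opp(j) ∪ h(g(c ∪ c ∪ c, d(opp(j) ∪ (((opp(opp(j)) ∪ j) ∪ j) ∪ j)), opp(opp(j)) ∪ c ∪ ((opp(c) ∪ ((c ∪ opp(c)) ∪ ((c ∪ j) ∪ opp(j)))) ∪ c)))) ∪ j
  Push opp inside:  distribute opp over ∪ and collapse double opp
  Inverses cancel:  j cancels
  Collect:  h(g(c ∪ c ∪ c, d(j ∪ j ∪ j), c ∪ c ∪ j))
Right:  h(g((opp(opp(opp(opp(j))) ∪ j ∪ opp(c)) ∪ (c ∪ opp(opp(opp(c))) ∪ ((j ∪ opp(j)) ∪ a) ∪ opp((j ∪ a) ∪ opp(j)) ∪ c)) ∪ c, d(j ∪ (j ∪ j)), ((opp(j) ∪ j ∪ a) ∪ (c ∪ j)) ∪ c))
  Descend into:  (opp(opp(opp(opp(j))) ∪ j ∪ opp(c)) ∪ (c ∪ opp(opp(opp(c))) ∪ ((j ∪ opp(j)) ∪ a) ∪ opp((j ∪ a) ∪ opp(j)) ∪ c)) ∪ c
  Push opp inside:  distribute opp over ∪ and collapse double opp
  Cancel:  j cancels
  Combine occurrences:  c ∪ c ∪ c
  Rebuild:  h(g(c ∪ c ∪ c, d(j ∪ j ∪ j), c ∪ c ∪ j))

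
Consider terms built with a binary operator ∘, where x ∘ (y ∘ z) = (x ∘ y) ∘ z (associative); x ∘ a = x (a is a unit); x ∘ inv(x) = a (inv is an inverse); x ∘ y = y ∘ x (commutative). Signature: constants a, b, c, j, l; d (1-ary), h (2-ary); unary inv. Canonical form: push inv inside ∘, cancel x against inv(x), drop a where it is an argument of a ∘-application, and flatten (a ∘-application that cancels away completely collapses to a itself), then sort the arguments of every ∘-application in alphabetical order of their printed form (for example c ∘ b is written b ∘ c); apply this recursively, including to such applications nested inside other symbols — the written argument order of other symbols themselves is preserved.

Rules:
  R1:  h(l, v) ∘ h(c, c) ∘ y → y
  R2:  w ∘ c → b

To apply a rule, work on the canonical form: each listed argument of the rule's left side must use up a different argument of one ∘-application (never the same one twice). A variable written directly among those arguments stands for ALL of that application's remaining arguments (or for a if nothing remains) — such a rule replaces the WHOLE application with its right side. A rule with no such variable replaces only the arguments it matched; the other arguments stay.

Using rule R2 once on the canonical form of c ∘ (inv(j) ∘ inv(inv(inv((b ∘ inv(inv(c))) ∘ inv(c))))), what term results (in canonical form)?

Answer: b

Derivation:
Canonical form:  c ∘ inv(b) ∘ inv(j)
R2 matches:  uses c;  w := inv(b) ∘ inv(j)
The variable takes the whole remainder — replace the entire application.
Result:  b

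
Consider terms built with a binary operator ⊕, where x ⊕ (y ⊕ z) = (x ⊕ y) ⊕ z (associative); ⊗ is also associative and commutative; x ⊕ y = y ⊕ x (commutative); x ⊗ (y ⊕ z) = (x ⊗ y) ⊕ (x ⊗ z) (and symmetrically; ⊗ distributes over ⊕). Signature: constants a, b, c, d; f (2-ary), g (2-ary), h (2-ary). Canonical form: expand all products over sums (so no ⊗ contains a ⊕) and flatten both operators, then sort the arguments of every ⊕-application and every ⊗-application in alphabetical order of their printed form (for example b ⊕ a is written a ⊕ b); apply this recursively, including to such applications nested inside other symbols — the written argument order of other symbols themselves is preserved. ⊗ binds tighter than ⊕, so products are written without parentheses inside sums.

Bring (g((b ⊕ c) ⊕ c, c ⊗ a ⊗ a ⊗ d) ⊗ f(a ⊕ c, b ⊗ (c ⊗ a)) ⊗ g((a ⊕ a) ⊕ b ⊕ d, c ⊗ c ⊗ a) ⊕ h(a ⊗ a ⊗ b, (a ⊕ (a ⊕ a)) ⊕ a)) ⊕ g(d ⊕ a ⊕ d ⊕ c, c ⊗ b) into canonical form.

Merge nested applications:  f(a ⊕ c, a ⊗ b ⊗ c) ⊗ g(a ⊕ a ⊕ b ⊕ d, a ⊗ c ⊗ c) ⊗ g(b ⊕ c ⊕ c, a ⊗ a ⊗ c ⊗ d) ⊕ h(a ⊗ a ⊗ b, a ⊕ a ⊕ a ⊕ a) ⊕ g(a ⊕ c ⊕ d ⊕ d, b ⊗ c)
Order the arguments:  f(a ⊕ c, a ⊗ b ⊗ c) ⊗ g(a ⊕ a ⊕ b ⊕ d, a ⊗ c ⊗ c) ⊗ g(b ⊕ c ⊕ c, a ⊗ a ⊗ c ⊗ d) ⊕ g(a ⊕ c ⊕ d ⊕ d, b ⊗ c) ⊕ h(a ⊗ a ⊗ b, a ⊕ a ⊕ a ⊕ a)

Answer: f(a ⊕ c, a ⊗ b ⊗ c) ⊗ g(a ⊕ a ⊕ b ⊕ d, a ⊗ c ⊗ c) ⊗ g(b ⊕ c ⊕ c, a ⊗ a ⊗ c ⊗ d) ⊕ g(a ⊕ c ⊕ d ⊕ d, b ⊗ c) ⊕ h(a ⊗ a ⊗ b, a ⊕ a ⊕ a ⊕ a)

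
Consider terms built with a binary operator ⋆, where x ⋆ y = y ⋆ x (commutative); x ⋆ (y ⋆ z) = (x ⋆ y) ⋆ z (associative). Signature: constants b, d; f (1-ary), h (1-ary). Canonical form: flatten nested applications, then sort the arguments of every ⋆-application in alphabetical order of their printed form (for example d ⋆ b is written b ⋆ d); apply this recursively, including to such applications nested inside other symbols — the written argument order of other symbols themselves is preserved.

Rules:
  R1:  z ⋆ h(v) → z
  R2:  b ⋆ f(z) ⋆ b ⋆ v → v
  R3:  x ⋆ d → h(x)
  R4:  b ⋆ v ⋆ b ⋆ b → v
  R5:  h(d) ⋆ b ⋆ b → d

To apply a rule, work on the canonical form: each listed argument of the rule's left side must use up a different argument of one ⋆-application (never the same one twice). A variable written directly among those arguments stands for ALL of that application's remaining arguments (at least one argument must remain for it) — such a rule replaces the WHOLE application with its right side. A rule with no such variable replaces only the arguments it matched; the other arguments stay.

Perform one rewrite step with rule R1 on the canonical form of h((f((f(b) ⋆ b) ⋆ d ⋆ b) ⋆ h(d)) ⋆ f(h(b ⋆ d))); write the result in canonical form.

Answer: h(f(b ⋆ b ⋆ d ⋆ f(b)) ⋆ f(h(b ⋆ d)))

Derivation:
Canonical form:  h(f(b ⋆ b ⋆ d ⋆ f(b)) ⋆ f(h(b ⋆ d)) ⋆ h(d))
Match R1:  consume h(d);  v := d, z := f(b ⋆ b ⋆ d ⋆ f(b)) ⋆ f(h(b ⋆ d))
The variable takes the whole remainder — replace the entire application.
Giving:  h(f(b ⋆ b ⋆ d ⋆ f(b)) ⋆ f(h(b ⋆ d)))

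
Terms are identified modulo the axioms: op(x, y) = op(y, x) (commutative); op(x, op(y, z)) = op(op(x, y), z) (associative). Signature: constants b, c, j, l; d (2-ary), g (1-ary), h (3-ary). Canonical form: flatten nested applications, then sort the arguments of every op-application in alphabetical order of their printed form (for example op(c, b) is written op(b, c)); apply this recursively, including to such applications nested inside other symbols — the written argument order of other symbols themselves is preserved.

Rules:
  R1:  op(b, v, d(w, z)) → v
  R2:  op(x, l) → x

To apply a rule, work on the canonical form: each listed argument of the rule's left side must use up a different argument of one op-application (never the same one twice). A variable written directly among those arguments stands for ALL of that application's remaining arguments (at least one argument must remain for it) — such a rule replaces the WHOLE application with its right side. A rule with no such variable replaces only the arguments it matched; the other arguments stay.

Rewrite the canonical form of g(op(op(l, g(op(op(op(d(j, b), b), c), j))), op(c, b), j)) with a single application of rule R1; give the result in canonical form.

Answer: g(op(b, c, g(op(c, j)), j, l))

Derivation:
Canonical form:  g(op(b, c, g(op(b, c, d(j, b), j)), j, l))
R1 matches:  uses b, d(j, b);  v := op(c, j), w := j, z := b
Every leftover argument binds to the variable; the entire application is replaced.
Giving:  g(op(b, c, g(op(c, j)), j, l))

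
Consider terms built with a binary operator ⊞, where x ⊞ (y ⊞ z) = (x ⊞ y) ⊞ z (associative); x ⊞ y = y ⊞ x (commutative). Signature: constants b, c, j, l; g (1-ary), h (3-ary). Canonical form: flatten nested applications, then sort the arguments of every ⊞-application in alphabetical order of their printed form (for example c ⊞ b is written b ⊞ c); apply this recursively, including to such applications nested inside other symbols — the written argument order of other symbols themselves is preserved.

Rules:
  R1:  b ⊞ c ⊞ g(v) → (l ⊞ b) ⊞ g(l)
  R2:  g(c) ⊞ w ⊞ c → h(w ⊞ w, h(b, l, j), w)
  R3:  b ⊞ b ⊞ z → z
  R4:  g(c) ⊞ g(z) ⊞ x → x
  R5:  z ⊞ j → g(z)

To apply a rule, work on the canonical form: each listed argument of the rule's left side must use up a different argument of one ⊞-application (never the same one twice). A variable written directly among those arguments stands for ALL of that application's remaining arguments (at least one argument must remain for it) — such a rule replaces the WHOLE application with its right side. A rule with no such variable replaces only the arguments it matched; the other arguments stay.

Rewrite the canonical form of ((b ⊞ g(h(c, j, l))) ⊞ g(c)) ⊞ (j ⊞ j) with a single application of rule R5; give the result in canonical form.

Canonical form:  b ⊞ g(c) ⊞ g(h(c, j, l)) ⊞ j ⊞ j
Match R5:  consume j;  z := b ⊞ g(c) ⊞ g(h(c, j, l)) ⊞ j
The extension variable absorbs all remaining arguments, so the whole application is rewritten.
New term:  g(b ⊞ g(c) ⊞ g(h(c, j, l)) ⊞ j)

Answer: g(b ⊞ g(c) ⊞ g(h(c, j, l)) ⊞ j)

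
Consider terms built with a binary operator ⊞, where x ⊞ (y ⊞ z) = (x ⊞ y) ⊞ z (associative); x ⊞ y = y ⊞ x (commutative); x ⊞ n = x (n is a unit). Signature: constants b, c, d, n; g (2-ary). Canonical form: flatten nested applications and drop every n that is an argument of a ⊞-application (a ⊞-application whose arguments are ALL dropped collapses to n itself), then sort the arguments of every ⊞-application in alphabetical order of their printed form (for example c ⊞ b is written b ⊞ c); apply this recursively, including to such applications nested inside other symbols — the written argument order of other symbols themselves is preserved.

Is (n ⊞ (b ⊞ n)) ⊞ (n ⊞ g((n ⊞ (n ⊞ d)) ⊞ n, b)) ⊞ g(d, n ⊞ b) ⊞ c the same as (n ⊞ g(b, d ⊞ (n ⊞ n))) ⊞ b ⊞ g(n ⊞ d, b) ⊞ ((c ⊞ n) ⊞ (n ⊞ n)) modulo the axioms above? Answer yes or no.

Answer: no — b ⊞ c ⊞ g(d, b) ⊞ g(d, b) vs b ⊞ c ⊞ g(b, d) ⊞ g(d, b)

Derivation:
Left:  (n ⊞ (b ⊞ n)) ⊞ (n ⊞ g((n ⊞ (n ⊞ d)) ⊞ n, b)) ⊞ g(d, n ⊞ b) ⊞ c
  Un-nest:  n ⊞ b ⊞ n ⊞ n ⊞ g((n ⊞ (n ⊞ d)) ⊞ n, b) ⊞ g(d, n ⊞ b) ⊞ c
  Canonicalize subterm:  g((n ⊞ (n ⊞ d)) ⊞ n, b)  →  g(d, b)
  Canonicalize subterm:  g(d, n ⊞ b)  →  g(d, b)
  Unit:  drop n (×3)
  Order the arguments:  b ⊞ c ⊞ g(d, b) ⊞ g(d, b)
Right:  (n ⊞ g(b, d ⊞ (n ⊞ n))) ⊞ b ⊞ g(n ⊞ d, b) ⊞ ((c ⊞ n) ⊞ (n ⊞ n))
  Flatten:  n ⊞ g(b, d ⊞ (n ⊞ n)) ⊞ b ⊞ g(n ⊞ d, b) ⊞ c ⊞ n ⊞ n ⊞ n
  Simplify inside:  g(b, d ⊞ (n ⊞ n))  →  g(b, d)
  Simplify inside:  g(n ⊞ d, b)  →  g(d, b)
  Unit:  drop n (×4)
  Order the arguments:  b ⊞ c ⊞ g(b, d) ⊞ g(d, b)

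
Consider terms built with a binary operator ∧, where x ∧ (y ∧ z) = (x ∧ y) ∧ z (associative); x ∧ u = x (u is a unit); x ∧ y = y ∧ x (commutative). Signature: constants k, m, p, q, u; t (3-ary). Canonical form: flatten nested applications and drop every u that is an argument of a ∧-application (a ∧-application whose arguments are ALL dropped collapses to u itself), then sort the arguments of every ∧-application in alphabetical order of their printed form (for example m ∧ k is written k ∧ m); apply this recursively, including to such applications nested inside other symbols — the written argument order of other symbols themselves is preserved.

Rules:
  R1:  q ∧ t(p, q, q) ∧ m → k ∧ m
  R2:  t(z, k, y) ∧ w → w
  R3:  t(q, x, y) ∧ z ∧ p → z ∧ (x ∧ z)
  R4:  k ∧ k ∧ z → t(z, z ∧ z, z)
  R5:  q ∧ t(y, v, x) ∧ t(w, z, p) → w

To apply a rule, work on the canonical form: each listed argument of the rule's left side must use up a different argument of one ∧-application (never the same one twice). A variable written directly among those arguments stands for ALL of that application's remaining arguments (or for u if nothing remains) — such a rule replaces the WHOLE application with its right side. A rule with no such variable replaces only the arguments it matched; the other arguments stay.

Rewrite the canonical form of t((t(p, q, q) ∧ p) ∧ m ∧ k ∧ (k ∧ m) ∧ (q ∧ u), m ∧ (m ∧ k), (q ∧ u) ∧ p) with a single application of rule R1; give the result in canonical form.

Answer: t(k ∧ k ∧ k ∧ m ∧ m ∧ p, k ∧ m ∧ m, p ∧ q)

Derivation:
Canonical form:  t(k ∧ k ∧ m ∧ m ∧ p ∧ q ∧ t(p, q, q), k ∧ m ∧ m, p ∧ q)
Apply R1:  consuming m, q, t(p, q, q)
Giving:  t(k ∧ k ∧ k ∧ m ∧ m ∧ p, k ∧ m ∧ m, p ∧ q)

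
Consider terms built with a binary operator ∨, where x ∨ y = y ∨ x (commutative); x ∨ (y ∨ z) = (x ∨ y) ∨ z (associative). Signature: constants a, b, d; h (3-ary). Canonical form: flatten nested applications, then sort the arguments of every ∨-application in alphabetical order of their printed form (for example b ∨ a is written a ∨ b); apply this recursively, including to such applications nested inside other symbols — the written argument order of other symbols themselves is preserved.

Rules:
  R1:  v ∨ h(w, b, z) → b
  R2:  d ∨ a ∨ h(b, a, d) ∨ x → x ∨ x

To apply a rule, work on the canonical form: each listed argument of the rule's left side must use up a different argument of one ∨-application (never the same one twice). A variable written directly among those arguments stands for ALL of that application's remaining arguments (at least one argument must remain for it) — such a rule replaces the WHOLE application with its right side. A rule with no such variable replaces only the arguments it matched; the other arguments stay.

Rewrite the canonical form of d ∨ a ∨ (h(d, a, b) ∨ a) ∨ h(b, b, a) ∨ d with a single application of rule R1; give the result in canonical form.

Answer: b

Derivation:
Canonical form:  a ∨ a ∨ d ∨ d ∨ h(b, b, a) ∨ h(d, a, b)
R1 matches:  uses h(b, b, a);  v := a ∨ a ∨ d ∨ d ∨ h(d, a, b), w := b, z := a
The extension variable absorbs all remaining arguments, so the whole application is rewritten.
New term:  b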